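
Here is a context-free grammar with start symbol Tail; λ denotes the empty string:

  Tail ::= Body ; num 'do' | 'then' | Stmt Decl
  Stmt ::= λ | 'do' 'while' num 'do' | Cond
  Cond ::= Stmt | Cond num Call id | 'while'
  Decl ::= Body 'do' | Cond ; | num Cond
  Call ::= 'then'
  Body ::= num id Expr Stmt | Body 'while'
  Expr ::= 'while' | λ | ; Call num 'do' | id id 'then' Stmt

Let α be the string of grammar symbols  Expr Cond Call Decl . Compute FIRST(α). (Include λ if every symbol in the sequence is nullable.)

Add FIRST(Expr)\{λ} = { 'while', ;, id }; Expr is nullable, continue.
Add FIRST(Cond)\{λ} = { 'do', 'while', num }; Cond is nullable, continue.
Add FIRST(Call) = { 'then' }; Call is not nullable, stop.

{ 'do', 'then', 'while', ;, id, num }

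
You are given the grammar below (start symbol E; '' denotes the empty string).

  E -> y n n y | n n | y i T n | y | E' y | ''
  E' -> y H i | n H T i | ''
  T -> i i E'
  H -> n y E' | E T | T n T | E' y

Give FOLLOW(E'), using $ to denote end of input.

{ i, n, y }

In E -> E' y: add FIRST(y) = { y }.
In T -> i i E': E' is at the end, add FOLLOW(T) = { i, n }.
In H -> n y E': E' is at the end, add FOLLOW(H) = { i }.
In H -> E' y: add FIRST(y) = { y }.
Union: FOLLOW(E') = { i, n, y }.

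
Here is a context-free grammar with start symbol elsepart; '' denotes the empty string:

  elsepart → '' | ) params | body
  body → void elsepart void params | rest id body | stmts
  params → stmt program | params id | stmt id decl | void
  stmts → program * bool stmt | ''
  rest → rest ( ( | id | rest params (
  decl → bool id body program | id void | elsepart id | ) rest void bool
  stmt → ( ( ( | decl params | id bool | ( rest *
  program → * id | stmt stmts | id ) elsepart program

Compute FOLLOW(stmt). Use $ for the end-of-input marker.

{ $, (, ), *, bool, id, void }

In params → stmt program: add FIRST(program) = { (, ), *, bool, id, void }.
In params → stmt id decl: add FIRST(id decl) = { id }.
In stmts → program * bool stmt: stmt is at the end, add FOLLOW(stmts) = { $, (, ), *, bool, id, void }.
In program → stmt stmts: add FIRST(stmts)\{''} = { (, ), *, bool, id, void }.
  Since stmts is nullable, also add FOLLOW(program) = { $, (, ), *, bool, id, void }.
Union: FOLLOW(stmt) = { $, (, ), *, bool, id, void }.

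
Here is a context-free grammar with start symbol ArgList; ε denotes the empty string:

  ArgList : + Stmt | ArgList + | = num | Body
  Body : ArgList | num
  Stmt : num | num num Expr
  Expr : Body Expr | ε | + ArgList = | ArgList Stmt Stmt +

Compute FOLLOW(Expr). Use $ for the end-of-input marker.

In Stmt : num num Expr: Expr is at the end, add FOLLOW(Stmt) = { $, +, =, num }.
In Expr : Body Expr: Expr is at the end, add FOLLOW(Expr) = { $, +, =, num }.
Union: FOLLOW(Expr) = { $, +, =, num }.

{ $, +, =, num }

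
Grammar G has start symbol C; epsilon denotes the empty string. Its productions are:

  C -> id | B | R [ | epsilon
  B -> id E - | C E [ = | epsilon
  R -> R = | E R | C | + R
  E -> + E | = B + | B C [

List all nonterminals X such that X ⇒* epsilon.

{ B, C, R }

Directly nullable (have an epsilon-production): C, B.
R -> C with every symbol nullable, so R is nullable.
No other nonterminal has a production whose RHS symbols are all nullable.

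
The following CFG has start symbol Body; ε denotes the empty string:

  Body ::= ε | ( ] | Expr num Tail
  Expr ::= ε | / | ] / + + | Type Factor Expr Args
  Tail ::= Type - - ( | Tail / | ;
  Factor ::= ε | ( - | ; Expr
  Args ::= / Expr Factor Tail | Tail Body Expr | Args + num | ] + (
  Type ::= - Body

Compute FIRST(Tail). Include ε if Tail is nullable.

{ -, ; }

From Tail ::= Type - - (: add FIRST(Type) = { - }.
From Tail ::= Tail /: add FIRST(Tail) = { -, ; }.
Tail ::= ; contributes {;}.
Union: FIRST(Tail) = { -, ; }.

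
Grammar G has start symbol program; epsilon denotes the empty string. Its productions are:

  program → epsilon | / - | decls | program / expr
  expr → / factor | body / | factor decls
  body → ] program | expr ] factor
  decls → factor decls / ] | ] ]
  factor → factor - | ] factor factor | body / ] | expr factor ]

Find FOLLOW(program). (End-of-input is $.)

{ $, / }

program is the start symbol, so $ ∈ FOLLOW(program).
In program → program / expr: add FIRST(/ expr) = { / }.
In body → ] program: program is at the end, add FOLLOW(body) = { / }.
Union: FOLLOW(program) = { $, / }.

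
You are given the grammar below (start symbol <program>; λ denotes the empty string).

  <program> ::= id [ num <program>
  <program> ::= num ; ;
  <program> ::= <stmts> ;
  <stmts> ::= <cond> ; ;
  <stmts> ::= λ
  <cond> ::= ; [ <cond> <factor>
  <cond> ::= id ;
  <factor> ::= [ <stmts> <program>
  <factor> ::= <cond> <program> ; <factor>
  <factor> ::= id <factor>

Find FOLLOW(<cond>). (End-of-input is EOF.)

In <stmts> ::= <cond> ; ;: add FIRST(; ;) = { ; }.
In <cond> ::= ; [ <cond> <factor>: add FIRST(<factor>) = { ;, [, id }.
In <factor> ::= <cond> <program> ; <factor>: add FIRST(<program> ; <factor>) = { ;, id, num }.
Union: FOLLOW(<cond>) = { ;, [, id, num }.

{ ;, [, id, num }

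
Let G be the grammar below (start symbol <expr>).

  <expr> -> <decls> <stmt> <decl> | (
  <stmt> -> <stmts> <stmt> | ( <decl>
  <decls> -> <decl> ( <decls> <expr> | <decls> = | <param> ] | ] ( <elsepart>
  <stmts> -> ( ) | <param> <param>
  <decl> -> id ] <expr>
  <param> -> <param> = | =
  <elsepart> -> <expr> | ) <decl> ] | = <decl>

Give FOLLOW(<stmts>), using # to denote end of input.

In <stmt> -> <stmts> <stmt>: add FIRST(<stmt>) = { (, = }.
Union: FOLLOW(<stmts>) = { (, = }.

{ (, = }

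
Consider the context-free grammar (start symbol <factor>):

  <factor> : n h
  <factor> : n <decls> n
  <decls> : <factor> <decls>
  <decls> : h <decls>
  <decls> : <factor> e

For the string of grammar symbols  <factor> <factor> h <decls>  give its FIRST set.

Add FIRST(<factor>) = { n }; <factor> is not nullable, stop.

{ n }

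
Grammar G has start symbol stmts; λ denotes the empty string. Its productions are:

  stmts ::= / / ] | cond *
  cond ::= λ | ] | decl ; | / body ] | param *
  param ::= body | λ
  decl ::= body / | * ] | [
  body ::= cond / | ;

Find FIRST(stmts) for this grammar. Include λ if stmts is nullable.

{ *, /, ;, [, ] }

stmts ::= / / ] contributes {/}.
From stmts ::= cond *: cond nullable, take FIRST(cond) ∪ {*} = { *, /, ;, [, ] }.
Union: FIRST(stmts) = { *, /, ;, [, ] }.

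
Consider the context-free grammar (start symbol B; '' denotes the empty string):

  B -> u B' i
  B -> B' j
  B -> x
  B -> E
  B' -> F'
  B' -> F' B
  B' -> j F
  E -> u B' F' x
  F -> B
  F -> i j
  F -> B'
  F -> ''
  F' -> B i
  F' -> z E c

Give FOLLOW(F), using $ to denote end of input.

{ i, j, u, x, z }

In B' -> j F: F is at the end, add FOLLOW(B') = { i, j, u, x, z }.
Union: FOLLOW(F) = { i, j, u, x, z }.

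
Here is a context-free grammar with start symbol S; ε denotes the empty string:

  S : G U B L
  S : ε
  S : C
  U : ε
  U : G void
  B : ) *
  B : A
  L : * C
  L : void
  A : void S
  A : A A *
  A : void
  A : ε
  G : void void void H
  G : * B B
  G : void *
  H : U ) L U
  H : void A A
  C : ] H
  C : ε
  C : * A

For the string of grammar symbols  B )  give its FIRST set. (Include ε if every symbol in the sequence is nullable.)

Add FIRST(B)\{ε} = { ), *, void }; B is nullable, continue.
) is a terminal; add {)} and stop.

{ ), *, void }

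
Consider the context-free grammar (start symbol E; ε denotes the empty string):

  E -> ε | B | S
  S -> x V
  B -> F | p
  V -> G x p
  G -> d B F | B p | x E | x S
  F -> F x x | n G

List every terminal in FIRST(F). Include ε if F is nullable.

From F -> F x x: add FIRST(F) = { n }.
F -> n G contributes {n}.
Union: FIRST(F) = { n }.

{ n }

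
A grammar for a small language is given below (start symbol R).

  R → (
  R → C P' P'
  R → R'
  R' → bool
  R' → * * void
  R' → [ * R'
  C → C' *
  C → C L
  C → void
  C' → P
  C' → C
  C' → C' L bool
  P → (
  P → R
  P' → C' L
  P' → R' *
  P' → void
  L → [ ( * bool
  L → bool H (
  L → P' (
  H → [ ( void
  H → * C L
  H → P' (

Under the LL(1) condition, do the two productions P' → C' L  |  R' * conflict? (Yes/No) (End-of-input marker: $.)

FIRST(C' L) = { (, *, [, bool, void } and FIRST(R' *) = { *, [, bool }.
Both contain *, so the two alternatives are not disjoint — LL(1) conflict.

Yes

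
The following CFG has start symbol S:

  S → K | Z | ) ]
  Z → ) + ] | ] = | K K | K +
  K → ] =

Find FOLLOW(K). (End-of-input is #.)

{ #, +, ] }

In S → K: K is at the end, add FOLLOW(S) = { # }.
In Z → K K: add FIRST(K) = { ] }.
In Z → K K: K is at the end, add FOLLOW(Z) = { # }.
In Z → K +: add FIRST(+) = { + }.
Union: FOLLOW(K) = { #, +, ] }.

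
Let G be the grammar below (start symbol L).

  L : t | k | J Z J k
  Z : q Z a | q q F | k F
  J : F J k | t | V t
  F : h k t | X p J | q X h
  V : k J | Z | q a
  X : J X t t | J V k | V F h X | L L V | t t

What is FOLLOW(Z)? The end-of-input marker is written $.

{ a, h, k, p, q, t }

In L : J Z J k: add FIRST(J k) = { h, k, q, t }.
In Z : q Z a: add FIRST(a) = { a }.
In V : Z: Z is at the end, add FOLLOW(V) = { h, k, p, q, t }.
Union: FOLLOW(Z) = { a, h, k, p, q, t }.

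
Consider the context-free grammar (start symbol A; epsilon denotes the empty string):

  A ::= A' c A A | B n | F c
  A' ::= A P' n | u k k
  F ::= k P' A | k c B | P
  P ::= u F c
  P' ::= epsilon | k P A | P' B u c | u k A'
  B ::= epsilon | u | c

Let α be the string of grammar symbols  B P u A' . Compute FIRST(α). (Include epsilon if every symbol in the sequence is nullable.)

{ c, u }

Add FIRST(B)\{epsilon} = { c, u }; B is nullable, continue.
Add FIRST(P) = { u }; P is not nullable, stop.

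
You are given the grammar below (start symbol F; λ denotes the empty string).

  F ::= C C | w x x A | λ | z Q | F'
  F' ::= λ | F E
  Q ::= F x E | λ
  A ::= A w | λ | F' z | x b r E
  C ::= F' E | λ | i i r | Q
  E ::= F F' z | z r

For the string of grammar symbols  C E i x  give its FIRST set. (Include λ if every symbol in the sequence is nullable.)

Add FIRST(C)\{λ} = { i, w, x, z }; C is nullable, continue.
Add FIRST(E) = { i, w, x, z }; E is not nullable, stop.

{ i, w, x, z }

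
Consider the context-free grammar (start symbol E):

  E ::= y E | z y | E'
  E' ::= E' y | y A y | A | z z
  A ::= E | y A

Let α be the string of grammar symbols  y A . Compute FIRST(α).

y is a terminal; add {y} and stop.

{ y }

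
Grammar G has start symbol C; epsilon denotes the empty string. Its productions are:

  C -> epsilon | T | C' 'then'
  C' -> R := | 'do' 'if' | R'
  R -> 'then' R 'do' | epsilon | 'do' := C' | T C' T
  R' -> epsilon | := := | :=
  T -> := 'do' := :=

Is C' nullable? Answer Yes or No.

Yes

C' -> R' and each of R' is nullable, so C' ⇒* epsilon.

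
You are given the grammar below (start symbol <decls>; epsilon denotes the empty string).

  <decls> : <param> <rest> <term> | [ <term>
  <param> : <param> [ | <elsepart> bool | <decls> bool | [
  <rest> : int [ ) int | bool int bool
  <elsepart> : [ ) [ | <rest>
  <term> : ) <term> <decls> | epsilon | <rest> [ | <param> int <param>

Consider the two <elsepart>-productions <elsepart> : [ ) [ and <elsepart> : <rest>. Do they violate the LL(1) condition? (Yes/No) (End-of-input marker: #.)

FIRST([ ) [) = { [ } and FIRST(<rest>) = { bool, int }.
The FIRST sets are disjoint and neither alternative is nullable — no conflict.

No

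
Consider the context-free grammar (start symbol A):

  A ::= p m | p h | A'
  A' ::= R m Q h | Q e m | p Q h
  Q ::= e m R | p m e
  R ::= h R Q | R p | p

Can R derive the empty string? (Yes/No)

No

No nonterminal in this grammar is nullable.
No production of R has an RHS whose symbols are all nullable, so R is not nullable.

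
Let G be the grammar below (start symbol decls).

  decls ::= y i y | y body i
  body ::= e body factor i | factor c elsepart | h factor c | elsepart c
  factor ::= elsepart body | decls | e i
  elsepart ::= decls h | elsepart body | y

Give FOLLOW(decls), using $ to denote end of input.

decls is the start symbol, so $ ∈ FOLLOW(decls).
In factor ::= decls: decls is at the end, add FOLLOW(factor) = { c, i }.
In elsepart ::= decls h: add FIRST(h) = { h }.
Union: FOLLOW(decls) = { $, c, h, i }.

{ $, c, h, i }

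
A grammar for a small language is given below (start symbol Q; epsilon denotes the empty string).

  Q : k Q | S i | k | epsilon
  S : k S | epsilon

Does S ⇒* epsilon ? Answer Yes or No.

Yes

S has an epsilon-production, so S ⇒ epsilon.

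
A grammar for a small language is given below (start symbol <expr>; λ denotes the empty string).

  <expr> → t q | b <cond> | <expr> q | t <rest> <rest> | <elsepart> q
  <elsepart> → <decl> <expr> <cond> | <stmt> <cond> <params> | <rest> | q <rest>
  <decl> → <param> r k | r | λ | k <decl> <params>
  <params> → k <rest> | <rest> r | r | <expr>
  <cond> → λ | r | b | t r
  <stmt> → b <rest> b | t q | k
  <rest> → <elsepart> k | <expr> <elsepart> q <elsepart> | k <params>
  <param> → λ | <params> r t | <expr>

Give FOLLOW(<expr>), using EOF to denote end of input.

{ EOF, b, k, q, r, t }

<expr> is the start symbol, so EOF ∈ FOLLOW(<expr>).
In <expr> → <expr> q: add FIRST(q) = { q }.
In <elsepart> → <decl> <expr> <cond>: add FIRST(<cond>)\{λ} = { b, r, t }.
  Since <cond> is nullable, also add FOLLOW(<elsepart>) = { EOF, b, k, q, r, t }.
In <params> → <expr>: <expr> is at the end, add FOLLOW(<params>) = { EOF, b, k, q, r, t }.
In <rest> → <expr> <elsepart> q <elsepart>: add FIRST(<elsepart> q <elsepart>) = { b, k, q, r, t }.
In <param> → <expr>: <expr> is at the end, add FOLLOW(<param>) = { r }.
Union: FOLLOW(<expr>) = { EOF, b, k, q, r, t }.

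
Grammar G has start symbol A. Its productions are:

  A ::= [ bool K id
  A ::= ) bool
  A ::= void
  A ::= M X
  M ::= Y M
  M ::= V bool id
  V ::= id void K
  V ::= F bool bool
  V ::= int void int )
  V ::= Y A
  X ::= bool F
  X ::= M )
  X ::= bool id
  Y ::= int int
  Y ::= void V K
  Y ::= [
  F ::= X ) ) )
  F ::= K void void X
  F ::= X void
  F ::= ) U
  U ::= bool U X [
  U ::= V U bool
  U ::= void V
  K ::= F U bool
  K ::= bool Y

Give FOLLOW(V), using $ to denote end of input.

In M ::= V bool id: add FIRST(bool id) = { bool }.
In Y ::= void V K: add FIRST(K) = { ), [, bool, id, int, void }.
In U ::= V U bool: add FIRST(U bool) = { ), [, bool, id, int, void }.
In U ::= void V: V is at the end, add FOLLOW(U) = { $, ), [, bool, id, int, void }.
Union: FOLLOW(V) = { $, ), [, bool, id, int, void }.

{ $, ), [, bool, id, int, void }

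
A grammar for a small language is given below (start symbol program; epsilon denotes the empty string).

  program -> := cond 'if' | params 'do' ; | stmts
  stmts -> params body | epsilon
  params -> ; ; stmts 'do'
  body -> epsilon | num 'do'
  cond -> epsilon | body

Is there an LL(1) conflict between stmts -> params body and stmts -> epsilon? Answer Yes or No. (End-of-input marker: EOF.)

FIRST(params body) = { ; } and FIRST(epsilon) = { epsilon }.
The second is nullable but FOLLOW(stmts) = { EOF, 'do' } is disjoint from FIRST of the first.

No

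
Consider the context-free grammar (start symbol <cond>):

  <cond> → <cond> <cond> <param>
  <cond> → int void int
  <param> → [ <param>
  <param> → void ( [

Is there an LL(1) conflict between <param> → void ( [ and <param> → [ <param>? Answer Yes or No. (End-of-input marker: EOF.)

FIRST(void ( [) = { void } and FIRST([ <param>) = { [ }.
The FIRST sets are disjoint and neither alternative is nullable — no conflict.

No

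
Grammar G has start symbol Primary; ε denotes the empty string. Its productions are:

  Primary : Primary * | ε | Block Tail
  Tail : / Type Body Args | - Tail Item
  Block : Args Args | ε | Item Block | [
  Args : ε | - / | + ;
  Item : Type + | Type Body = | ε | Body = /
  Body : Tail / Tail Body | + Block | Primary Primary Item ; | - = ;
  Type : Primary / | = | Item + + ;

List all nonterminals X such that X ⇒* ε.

{ Args, Block, Item, Primary }

Directly nullable (have an ε-production): Primary, Block, Args, Item.
No other nonterminal has a production whose RHS symbols are all nullable.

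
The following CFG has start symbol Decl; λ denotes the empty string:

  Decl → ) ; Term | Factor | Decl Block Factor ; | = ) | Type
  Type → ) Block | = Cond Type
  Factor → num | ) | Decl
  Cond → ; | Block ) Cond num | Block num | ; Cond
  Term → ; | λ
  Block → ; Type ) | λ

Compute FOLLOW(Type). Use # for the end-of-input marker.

In Decl → Type: Type is at the end, add FOLLOW(Decl) = { #, ), ;, =, num }.
In Type → = Cond Type: Type is at the end, add FOLLOW(Type) = { #, ), ;, =, num }.
In Block → ; Type ): add FIRST()) = { ) }.
Union: FOLLOW(Type) = { #, ), ;, =, num }.

{ #, ), ;, =, num }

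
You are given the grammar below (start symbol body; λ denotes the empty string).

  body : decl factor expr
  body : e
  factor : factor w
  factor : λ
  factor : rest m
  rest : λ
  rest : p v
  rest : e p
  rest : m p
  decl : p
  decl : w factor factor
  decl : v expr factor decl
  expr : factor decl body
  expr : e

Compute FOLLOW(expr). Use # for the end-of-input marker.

In body : decl factor expr: expr is at the end, add FOLLOW(body) = { #, e, m, p, v, w }.
In decl : v expr factor decl: add FIRST(factor decl) = { e, m, p, v, w }.
Union: FOLLOW(expr) = { #, e, m, p, v, w }.

{ #, e, m, p, v, w }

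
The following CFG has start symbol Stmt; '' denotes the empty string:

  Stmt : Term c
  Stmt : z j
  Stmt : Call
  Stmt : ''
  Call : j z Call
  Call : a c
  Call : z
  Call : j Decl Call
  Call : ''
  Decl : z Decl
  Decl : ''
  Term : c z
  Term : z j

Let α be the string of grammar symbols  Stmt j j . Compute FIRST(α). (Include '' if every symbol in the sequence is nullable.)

Add FIRST(Stmt)\{''} = { a, c, j, z }; Stmt is nullable, continue.
j is a terminal; add {j} and stop.

{ a, c, j, z }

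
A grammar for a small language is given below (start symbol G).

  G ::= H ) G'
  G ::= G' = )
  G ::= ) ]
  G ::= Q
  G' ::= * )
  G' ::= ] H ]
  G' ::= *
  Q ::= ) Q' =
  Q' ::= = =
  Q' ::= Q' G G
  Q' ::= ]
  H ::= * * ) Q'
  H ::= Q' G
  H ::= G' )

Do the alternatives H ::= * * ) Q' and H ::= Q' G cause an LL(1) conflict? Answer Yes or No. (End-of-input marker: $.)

FIRST(* * ) Q') = { * } and FIRST(Q' G) = { =, ] }.
The FIRST sets are disjoint and neither alternative is nullable — no conflict.

No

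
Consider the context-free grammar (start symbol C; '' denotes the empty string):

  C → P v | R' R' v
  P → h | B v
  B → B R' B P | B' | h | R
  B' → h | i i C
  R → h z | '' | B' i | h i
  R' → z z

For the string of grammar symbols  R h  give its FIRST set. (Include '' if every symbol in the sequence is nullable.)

{ h, i }

Add FIRST(R)\{''} = { h, i }; R is nullable, continue.
h is a terminal; add {h} and stop.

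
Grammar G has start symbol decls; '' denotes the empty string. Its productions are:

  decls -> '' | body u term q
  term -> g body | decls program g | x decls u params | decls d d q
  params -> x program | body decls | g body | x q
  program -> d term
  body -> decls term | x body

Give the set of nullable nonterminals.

Directly nullable (have an ''-production): decls.
No other nonterminal has a production whose RHS symbols are all nullable.

{ decls }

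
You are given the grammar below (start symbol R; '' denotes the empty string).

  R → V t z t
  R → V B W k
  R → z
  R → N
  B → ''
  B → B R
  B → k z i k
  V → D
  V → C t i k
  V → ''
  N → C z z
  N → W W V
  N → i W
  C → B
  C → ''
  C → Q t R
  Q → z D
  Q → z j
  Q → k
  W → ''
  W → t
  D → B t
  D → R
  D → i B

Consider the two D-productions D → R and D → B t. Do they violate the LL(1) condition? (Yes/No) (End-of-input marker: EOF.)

Yes

FIRST(R) = { i, k, t, z, '' } and FIRST(B t) = { i, k, t, z }.
Both contain i, so the two alternatives are not disjoint — LL(1) conflict.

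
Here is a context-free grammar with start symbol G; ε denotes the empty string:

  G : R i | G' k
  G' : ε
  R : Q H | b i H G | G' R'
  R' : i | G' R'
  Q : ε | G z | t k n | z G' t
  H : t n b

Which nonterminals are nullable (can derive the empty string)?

Directly nullable (have an ε-production): G', Q.
No other nonterminal has a production whose RHS symbols are all nullable.

{ G', Q }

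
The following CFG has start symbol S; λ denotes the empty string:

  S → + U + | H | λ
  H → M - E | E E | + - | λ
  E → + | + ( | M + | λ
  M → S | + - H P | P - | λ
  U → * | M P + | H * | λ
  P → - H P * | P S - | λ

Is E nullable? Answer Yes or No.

Yes

E has an λ-production, so E ⇒ λ.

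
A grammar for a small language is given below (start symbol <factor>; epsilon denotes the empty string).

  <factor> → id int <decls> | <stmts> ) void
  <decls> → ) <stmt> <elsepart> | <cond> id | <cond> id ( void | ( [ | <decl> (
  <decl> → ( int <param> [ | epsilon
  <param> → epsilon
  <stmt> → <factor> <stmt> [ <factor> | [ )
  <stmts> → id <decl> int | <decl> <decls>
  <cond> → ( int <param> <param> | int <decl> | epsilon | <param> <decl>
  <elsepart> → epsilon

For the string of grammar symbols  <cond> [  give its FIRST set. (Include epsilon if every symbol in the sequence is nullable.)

Add FIRST(<cond>)\{epsilon} = { (, int }; <cond> is nullable, continue.
[ is a terminal; add {[} and stop.

{ (, [, int }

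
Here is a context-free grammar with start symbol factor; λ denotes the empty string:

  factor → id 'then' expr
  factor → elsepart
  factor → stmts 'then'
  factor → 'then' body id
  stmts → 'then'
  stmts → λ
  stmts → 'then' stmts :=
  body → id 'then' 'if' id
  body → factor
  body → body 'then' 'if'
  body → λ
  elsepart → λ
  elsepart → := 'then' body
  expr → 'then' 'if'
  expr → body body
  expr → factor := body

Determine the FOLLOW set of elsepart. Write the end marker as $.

{ $, 'then', :=, id }

In factor → elsepart: elsepart is at the end, add FOLLOW(factor) = { $, 'then', :=, id }.
Union: FOLLOW(elsepart) = { $, 'then', :=, id }.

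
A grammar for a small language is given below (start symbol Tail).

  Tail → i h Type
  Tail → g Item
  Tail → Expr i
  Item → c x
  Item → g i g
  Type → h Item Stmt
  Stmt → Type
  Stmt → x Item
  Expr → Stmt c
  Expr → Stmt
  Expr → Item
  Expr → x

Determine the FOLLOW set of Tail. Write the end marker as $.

{ $ }

Tail is the start symbol, so $ ∈ FOLLOW(Tail).
Union: FOLLOW(Tail) = { $ }.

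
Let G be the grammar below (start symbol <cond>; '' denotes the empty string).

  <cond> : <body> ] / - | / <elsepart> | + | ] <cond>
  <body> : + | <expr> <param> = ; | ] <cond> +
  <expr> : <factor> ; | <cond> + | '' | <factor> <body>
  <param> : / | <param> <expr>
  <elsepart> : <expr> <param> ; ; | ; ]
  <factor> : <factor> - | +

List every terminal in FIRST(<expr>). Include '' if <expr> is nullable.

{ +, /, ], '' }

From <expr> : <factor> ;: add FIRST(<factor>) = { + }.
From <expr> : <cond> +: add FIRST(<cond>) = { +, /, ] }.
<expr> : '' contributes ''.
From <expr> : <factor> <body>: add FIRST(<factor>) = { + }.
Union: FIRST(<expr>) = { +, /, ], '' }.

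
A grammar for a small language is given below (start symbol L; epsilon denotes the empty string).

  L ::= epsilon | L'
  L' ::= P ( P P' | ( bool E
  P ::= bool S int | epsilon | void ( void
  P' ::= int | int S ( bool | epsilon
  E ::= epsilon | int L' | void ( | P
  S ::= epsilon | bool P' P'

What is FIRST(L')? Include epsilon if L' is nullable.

{ (, bool, void }

From L' ::= P ( P P': P nullable, take FIRST(P) ∪ {(} = { (, bool, void }.
L' ::= ( bool E contributes {(}.
Union: FIRST(L') = { (, bool, void }.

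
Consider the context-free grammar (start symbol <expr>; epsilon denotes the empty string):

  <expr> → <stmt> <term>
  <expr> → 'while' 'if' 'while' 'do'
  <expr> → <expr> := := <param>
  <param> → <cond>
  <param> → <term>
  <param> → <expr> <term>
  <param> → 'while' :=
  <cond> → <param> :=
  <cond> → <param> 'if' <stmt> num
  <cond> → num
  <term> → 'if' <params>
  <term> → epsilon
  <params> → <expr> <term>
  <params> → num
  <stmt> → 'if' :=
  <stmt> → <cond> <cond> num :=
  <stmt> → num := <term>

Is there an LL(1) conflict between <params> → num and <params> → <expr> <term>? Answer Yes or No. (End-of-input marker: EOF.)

FIRST(num) = { num } and FIRST(<expr> <term>) = { 'if', 'while', :=, num }.
Both contain num, so the two alternatives are not disjoint — LL(1) conflict.

Yes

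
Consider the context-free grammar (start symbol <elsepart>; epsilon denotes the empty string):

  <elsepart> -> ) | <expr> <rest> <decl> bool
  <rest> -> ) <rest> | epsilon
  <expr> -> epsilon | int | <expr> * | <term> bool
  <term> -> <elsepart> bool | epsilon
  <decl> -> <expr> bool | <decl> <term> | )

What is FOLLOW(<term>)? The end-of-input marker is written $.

In <expr> -> <term> bool: add FIRST(bool) = { bool }.
In <decl> -> <decl> <term>: <term> is at the end, add FOLLOW(<decl>) = { ), *, bool, int }.
Union: FOLLOW(<term>) = { ), *, bool, int }.

{ ), *, bool, int }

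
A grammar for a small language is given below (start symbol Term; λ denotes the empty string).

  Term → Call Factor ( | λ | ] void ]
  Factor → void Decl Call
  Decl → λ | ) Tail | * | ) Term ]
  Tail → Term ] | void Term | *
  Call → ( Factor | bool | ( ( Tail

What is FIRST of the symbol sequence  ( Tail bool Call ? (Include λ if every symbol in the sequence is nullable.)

{ ( }

( is a terminal; add {(} and stop.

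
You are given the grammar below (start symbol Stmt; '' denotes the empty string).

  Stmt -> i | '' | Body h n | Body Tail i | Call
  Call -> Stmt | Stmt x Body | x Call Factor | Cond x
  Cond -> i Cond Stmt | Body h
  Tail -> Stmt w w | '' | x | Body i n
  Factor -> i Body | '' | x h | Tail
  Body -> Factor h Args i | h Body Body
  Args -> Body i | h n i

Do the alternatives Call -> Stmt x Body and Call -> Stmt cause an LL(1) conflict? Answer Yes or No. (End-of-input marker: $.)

FIRST(Stmt x Body) = { h, i, w, x } and FIRST(Stmt) = { h, i, w, x, '' }.
Both contain h, so the two alternatives are not disjoint — LL(1) conflict.

Yes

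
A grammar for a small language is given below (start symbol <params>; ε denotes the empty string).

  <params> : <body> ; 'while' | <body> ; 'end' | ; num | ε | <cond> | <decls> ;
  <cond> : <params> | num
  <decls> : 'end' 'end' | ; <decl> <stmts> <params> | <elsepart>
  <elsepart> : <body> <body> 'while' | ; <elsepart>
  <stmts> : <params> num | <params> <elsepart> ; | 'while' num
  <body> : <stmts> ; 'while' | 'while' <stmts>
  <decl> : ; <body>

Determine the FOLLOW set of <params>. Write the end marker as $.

<params> is the start symbol, so $ ∈ FOLLOW(<params>).
In <cond> : <params>: <params> is at the end, add FOLLOW(<cond>) = { $, 'end', 'while', ;, num }.
In <decls> : ; <decl> <stmts> <params>: <params> is at the end, add FOLLOW(<decls>) = { ; }.
In <stmts> : <params> num: add FIRST(num) = { num }.
In <stmts> : <params> <elsepart> ;: add FIRST(<elsepart> ;) = { 'end', 'while', ;, num }.
Union: FOLLOW(<params>) = { $, 'end', 'while', ;, num }.

{ $, 'end', 'while', ;, num }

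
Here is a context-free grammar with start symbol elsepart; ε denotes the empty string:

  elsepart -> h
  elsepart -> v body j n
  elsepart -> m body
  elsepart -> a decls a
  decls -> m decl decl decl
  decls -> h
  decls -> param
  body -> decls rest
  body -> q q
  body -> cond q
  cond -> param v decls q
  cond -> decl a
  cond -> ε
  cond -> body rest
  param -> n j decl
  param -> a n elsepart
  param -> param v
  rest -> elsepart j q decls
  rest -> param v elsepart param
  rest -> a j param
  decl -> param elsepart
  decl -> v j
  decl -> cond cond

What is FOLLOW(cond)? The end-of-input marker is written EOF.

{ EOF, a, h, j, m, n, q, v }

In body -> cond q: add FIRST(q) = { q }.
In decl -> cond cond: add FIRST(cond)\{ε} = { a, h, m, n, q, v }.
  Since cond is nullable, also add FOLLOW(decl) = { EOF, a, h, j, m, n, q, v }.
In decl -> cond cond: cond is at the end, add FOLLOW(decl) = { EOF, a, h, j, m, n, q, v }.
Union: FOLLOW(cond) = { EOF, a, h, j, m, n, q, v }.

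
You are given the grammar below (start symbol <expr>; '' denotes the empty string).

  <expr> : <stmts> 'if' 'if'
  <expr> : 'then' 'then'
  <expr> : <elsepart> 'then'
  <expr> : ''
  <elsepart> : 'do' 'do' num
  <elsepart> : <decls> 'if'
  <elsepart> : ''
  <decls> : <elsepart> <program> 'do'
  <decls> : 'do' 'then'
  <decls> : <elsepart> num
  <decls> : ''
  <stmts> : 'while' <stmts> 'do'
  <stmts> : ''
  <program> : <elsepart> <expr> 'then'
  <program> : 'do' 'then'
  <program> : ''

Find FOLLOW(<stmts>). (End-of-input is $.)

{ 'do', 'if' }

In <expr> : <stmts> 'if' 'if': add FIRST('if' 'if') = { 'if' }.
In <stmts> : 'while' <stmts> 'do': add FIRST('do') = { 'do' }.
Union: FOLLOW(<stmts>) = { 'do', 'if' }.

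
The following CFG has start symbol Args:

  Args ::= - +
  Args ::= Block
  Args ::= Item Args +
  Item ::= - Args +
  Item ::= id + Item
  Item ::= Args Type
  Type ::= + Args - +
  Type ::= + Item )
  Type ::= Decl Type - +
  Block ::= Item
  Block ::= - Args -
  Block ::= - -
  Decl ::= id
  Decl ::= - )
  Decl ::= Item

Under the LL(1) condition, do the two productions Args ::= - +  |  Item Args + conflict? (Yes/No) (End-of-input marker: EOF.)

FIRST(- +) = { - } and FIRST(Item Args +) = { -, id }.
Both contain -, so the two alternatives are not disjoint — LL(1) conflict.

Yes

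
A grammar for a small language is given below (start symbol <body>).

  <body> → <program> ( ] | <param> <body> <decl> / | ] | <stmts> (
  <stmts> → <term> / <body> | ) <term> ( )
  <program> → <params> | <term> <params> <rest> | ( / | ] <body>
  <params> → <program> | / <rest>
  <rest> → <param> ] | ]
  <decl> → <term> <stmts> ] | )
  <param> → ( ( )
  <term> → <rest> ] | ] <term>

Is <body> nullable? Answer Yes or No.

No

No nonterminal in this grammar is nullable.
No production of <body> has an RHS whose symbols are all nullable, so <body> is not nullable.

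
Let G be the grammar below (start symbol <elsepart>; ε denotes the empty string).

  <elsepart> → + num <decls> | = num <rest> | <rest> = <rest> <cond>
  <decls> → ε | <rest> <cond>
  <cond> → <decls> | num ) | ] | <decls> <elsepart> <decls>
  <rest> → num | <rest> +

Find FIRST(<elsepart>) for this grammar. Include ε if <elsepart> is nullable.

<elsepart> → + num <decls> contributes {+}.
<elsepart> → = num <rest> contributes {=}.
From <elsepart> → <rest> = <rest> <cond>: add FIRST(<rest>) = { num }.
Union: FIRST(<elsepart>) = { +, =, num }.

{ +, =, num }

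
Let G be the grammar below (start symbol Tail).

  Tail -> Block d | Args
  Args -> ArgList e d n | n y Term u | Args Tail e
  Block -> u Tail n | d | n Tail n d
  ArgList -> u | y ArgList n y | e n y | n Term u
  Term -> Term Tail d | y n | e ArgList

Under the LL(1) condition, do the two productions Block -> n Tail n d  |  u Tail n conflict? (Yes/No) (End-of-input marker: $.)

FIRST(n Tail n d) = { n } and FIRST(u Tail n) = { u }.
The FIRST sets are disjoint and neither alternative is nullable — no conflict.

No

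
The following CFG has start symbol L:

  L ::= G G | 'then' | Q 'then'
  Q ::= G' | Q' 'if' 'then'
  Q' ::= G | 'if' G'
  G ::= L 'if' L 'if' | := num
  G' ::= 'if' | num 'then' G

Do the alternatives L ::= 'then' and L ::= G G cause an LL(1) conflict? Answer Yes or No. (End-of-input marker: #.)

Yes

FIRST('then') = { 'then' } and FIRST(G G) = { 'if', 'then', :=, num }.
Both contain 'then', so the two alternatives are not disjoint — LL(1) conflict.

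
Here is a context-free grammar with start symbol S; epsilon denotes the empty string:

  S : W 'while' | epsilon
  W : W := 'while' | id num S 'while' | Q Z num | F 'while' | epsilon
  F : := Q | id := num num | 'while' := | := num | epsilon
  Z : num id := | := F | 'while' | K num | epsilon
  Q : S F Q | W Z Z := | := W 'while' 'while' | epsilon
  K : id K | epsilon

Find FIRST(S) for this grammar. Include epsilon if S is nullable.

From S : W 'while': W nullable, take FIRST(W) ∪ {'while'} = { 'while', :=, id, num }.
S : epsilon contributes epsilon.
Union: FIRST(S) = { 'while', :=, id, num, epsilon }.

{ 'while', :=, id, num, epsilon }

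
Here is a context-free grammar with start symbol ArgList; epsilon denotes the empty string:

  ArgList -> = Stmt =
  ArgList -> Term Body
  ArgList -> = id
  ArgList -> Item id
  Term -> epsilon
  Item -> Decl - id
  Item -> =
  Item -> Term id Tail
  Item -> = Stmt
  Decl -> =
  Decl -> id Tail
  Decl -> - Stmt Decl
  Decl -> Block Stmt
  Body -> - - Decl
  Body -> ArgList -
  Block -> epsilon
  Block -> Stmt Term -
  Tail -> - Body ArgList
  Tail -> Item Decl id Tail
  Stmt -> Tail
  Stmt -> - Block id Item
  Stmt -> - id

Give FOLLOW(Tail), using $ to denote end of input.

In Item -> Term id Tail: Tail is at the end, add FOLLOW(Item) = { $, -, =, id }.
In Decl -> id Tail: Tail is at the end, add FOLLOW(Decl) = { $, -, =, id }.
In Tail -> Item Decl id Tail: Tail is at the end, add FOLLOW(Tail) = { $, -, =, id }.
In Stmt -> Tail: Tail is at the end, add FOLLOW(Stmt) = { $, -, =, id }.
Union: FOLLOW(Tail) = { $, -, =, id }.

{ $, -, =, id }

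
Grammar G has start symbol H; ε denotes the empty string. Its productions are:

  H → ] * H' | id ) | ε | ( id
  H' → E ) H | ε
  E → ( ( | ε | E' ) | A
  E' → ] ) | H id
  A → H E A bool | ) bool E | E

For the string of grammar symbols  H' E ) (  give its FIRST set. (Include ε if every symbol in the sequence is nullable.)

Add FIRST(H')\{ε} = { (, ), ], bool, id }; H' is nullable, continue.
Add FIRST(E)\{ε} = { (, ), ], bool, id }; E is nullable, continue.
) is a terminal; add {)} and stop.

{ (, ), ], bool, id }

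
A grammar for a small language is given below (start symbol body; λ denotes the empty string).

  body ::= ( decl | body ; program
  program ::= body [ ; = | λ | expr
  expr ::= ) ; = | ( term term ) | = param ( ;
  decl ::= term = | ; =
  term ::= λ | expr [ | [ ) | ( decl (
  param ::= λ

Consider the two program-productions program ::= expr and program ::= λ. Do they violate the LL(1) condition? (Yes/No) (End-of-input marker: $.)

FIRST(expr) = { (, ), = } and FIRST(λ) = { λ }.
The second is nullable but FOLLOW(program) = { $, ;, [ } is disjoint from FIRST of the first.

No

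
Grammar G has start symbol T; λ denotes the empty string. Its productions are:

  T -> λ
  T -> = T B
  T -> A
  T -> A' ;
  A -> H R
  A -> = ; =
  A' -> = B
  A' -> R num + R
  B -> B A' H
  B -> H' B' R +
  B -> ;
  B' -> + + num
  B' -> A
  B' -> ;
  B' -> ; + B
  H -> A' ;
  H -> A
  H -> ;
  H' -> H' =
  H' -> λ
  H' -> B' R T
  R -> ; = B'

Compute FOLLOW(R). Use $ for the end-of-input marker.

In A -> H R: R is at the end, add FOLLOW(A) = { $, +, ;, =, num }.
In A' -> R num + R: add FIRST(num + R) = { num }.
In A' -> R num + R: R is at the end, add FOLLOW(A') = { ;, = }.
In B -> H' B' R +: add FIRST(+) = { + }.
In H' -> B' R T: add FIRST(T)\{λ} = { ;, = }.
  Since T is nullable, also add FOLLOW(H') = { +, ;, = }.
Union: FOLLOW(R) = { $, +, ;, =, num }.

{ $, +, ;, =, num }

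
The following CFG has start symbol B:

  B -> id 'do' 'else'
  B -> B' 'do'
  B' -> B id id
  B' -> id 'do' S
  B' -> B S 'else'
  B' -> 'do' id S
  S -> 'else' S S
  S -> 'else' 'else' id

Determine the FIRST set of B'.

From B' -> B id id: add FIRST(B) = { 'do', id }.
B' -> id 'do' S contributes {id}.
From B' -> B S 'else': add FIRST(B) = { 'do', id }.
B' -> 'do' id S contributes {'do'}.
Union: FIRST(B') = { 'do', id }.

{ 'do', id }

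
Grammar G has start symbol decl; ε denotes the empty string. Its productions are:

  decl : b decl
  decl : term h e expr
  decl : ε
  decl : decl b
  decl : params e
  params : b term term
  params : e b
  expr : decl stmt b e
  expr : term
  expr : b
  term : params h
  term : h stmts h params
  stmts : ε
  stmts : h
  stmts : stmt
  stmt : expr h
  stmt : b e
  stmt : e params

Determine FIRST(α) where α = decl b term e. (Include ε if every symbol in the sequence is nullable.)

Add FIRST(decl)\{ε} = { b, e, h }; decl is nullable, continue.
b is a terminal; add {b} and stop.

{ b, e, h }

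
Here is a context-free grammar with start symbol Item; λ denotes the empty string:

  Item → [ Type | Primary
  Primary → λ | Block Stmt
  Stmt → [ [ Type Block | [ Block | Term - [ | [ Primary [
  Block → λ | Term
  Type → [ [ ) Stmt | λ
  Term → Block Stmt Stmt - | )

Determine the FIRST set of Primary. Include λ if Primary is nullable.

{ ), [, λ }

Primary → λ contributes λ.
From Primary → Block Stmt: Block nullable, take FIRST(Block) ∪ FIRST(Stmt) = { ), [ }.
Union: FIRST(Primary) = { ), [, λ }.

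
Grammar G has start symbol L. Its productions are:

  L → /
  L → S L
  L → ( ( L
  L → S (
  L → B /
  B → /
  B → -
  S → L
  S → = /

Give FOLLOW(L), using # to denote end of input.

L is the start symbol, so # ∈ FOLLOW(L).
In L → S L: L is at the end, add FOLLOW(L) = { #, (, -, /, = }.
In L → ( ( L: L is at the end, add FOLLOW(L) = { #, (, -, /, = }.
In S → L: L is at the end, add FOLLOW(S) = { (, -, /, = }.
Union: FOLLOW(L) = { #, (, -, /, = }.

{ #, (, -, /, = }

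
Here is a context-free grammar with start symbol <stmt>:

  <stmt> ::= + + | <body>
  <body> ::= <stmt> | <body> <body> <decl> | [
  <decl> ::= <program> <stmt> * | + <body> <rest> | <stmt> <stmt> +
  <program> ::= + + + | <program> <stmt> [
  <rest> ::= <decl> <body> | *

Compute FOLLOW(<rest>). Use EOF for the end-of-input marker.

{ EOF, *, +, [ }

In <decl> ::= + <body> <rest>: <rest> is at the end, add FOLLOW(<decl>) = { EOF, *, +, [ }.
Union: FOLLOW(<rest>) = { EOF, *, +, [ }.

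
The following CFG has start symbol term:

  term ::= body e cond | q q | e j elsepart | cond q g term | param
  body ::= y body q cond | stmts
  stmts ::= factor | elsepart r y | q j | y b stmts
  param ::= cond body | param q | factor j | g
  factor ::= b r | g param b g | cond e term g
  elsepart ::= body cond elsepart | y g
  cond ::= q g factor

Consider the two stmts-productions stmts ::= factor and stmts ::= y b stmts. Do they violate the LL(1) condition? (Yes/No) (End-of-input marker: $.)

No

FIRST(factor) = { b, g, q } and FIRST(y b stmts) = { y }.
The FIRST sets are disjoint and neither alternative is nullable — no conflict.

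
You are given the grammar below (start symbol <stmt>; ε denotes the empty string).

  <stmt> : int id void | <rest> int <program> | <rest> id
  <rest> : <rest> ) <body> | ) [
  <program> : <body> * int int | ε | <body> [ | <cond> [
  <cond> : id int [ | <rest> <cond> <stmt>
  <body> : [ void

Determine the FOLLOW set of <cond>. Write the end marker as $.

In <program> : <cond> [: add FIRST([) = { [ }.
In <cond> : <rest> <cond> <stmt>: add FIRST(<stmt>) = { ), int }.
Union: FOLLOW(<cond>) = { ), [, int }.

{ ), [, int }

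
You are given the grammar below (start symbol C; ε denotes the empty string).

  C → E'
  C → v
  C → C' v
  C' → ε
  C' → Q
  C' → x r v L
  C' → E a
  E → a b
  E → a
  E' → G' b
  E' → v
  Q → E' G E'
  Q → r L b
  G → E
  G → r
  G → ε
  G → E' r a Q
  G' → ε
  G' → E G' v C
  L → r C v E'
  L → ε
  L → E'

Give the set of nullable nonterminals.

Directly nullable (have an ε-production): C', G, G', L.
No other nonterminal has a production whose RHS symbols are all nullable.

{ C', G, G', L }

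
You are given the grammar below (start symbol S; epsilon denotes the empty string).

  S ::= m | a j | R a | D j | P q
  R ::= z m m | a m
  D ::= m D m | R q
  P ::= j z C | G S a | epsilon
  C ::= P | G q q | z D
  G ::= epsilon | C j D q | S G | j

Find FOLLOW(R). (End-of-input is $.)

{ a, q }

In S ::= R a: add FIRST(a) = { a }.
In D ::= R q: add FIRST(q) = { q }.
Union: FOLLOW(R) = { a, q }.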